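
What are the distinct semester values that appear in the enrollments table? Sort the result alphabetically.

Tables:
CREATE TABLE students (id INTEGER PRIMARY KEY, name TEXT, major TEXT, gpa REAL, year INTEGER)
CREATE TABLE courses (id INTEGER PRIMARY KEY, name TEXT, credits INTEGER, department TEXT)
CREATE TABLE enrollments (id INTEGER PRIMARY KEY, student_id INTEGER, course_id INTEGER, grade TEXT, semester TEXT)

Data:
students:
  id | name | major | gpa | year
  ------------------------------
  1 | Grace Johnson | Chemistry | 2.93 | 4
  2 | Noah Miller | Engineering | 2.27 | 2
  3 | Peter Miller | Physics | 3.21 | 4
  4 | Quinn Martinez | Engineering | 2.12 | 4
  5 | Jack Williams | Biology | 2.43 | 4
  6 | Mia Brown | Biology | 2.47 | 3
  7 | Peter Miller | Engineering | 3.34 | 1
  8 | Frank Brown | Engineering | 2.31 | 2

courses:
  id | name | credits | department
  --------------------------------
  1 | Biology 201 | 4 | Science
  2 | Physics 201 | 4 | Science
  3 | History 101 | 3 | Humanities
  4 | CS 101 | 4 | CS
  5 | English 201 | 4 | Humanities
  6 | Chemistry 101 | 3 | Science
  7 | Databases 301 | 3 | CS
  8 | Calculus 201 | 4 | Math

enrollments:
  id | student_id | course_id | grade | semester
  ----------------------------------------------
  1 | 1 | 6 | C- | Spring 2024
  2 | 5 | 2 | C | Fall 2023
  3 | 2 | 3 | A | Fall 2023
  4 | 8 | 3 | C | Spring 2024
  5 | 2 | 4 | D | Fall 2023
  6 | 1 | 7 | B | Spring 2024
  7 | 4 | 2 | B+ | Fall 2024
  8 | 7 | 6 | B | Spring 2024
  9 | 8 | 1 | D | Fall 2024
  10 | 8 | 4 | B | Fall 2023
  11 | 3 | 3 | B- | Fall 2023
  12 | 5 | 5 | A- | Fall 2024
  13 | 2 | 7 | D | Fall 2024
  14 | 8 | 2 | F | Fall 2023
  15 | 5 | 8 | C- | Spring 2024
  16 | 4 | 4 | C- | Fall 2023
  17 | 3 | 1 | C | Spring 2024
SELECT DISTINCT semester FROM enrollments ORDER BY semester

Execution result:
semester
Fall 2023
Fall 2024
Spring 2024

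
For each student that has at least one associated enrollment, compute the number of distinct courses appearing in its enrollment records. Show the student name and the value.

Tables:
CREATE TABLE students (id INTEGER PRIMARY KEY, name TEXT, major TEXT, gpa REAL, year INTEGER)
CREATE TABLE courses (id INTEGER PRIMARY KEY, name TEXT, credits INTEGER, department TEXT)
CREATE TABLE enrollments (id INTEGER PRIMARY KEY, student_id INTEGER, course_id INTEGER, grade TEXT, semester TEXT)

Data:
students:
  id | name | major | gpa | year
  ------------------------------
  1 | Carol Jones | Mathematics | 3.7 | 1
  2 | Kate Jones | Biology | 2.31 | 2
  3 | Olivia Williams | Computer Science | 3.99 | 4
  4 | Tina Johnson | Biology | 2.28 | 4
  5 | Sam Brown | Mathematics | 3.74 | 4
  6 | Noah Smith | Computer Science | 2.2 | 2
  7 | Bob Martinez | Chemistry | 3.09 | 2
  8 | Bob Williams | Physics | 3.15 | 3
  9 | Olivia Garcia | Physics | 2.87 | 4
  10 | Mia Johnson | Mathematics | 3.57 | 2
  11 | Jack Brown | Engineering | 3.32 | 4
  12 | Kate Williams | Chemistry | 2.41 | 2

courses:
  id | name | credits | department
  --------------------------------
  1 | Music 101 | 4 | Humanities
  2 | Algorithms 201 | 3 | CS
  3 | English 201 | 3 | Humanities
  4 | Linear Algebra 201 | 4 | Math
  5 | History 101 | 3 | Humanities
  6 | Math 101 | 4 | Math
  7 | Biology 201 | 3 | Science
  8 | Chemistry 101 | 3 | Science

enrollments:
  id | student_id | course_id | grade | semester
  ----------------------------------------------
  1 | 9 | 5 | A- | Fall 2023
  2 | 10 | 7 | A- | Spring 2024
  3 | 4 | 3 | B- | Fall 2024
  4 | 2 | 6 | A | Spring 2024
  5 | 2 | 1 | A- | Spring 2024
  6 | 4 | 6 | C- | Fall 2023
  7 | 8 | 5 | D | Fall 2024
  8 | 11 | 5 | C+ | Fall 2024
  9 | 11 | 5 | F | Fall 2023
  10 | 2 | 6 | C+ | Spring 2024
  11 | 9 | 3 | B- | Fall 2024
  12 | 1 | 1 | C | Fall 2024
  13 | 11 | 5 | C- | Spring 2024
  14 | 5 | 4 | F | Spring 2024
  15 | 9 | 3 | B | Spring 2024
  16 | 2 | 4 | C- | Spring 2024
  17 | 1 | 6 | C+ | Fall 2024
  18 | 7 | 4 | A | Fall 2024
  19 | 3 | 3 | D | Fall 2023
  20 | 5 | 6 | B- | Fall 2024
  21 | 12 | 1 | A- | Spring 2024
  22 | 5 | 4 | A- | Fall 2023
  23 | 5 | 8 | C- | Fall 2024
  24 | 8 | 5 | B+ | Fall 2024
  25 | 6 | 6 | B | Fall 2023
SELECT p.name, COUNT(DISTINCT c.course_id) AS distinct_course_count FROM enrollments c JOIN students p ON c.student_id = p.id GROUP BY p.id, p.name

Execution result:
name | distinct_course_count
Carol Jones | 2
Kate Jones | 3
Olivia Williams | 1
Tina Johnson | 2
Sam Brown | 3
Noah Smith | 1
Bob Martinez | 1
Bob Williams | 1
Olivia Garcia | 2
Mia Johnson | 1
Jack Brown | 1
Kate Williams | 1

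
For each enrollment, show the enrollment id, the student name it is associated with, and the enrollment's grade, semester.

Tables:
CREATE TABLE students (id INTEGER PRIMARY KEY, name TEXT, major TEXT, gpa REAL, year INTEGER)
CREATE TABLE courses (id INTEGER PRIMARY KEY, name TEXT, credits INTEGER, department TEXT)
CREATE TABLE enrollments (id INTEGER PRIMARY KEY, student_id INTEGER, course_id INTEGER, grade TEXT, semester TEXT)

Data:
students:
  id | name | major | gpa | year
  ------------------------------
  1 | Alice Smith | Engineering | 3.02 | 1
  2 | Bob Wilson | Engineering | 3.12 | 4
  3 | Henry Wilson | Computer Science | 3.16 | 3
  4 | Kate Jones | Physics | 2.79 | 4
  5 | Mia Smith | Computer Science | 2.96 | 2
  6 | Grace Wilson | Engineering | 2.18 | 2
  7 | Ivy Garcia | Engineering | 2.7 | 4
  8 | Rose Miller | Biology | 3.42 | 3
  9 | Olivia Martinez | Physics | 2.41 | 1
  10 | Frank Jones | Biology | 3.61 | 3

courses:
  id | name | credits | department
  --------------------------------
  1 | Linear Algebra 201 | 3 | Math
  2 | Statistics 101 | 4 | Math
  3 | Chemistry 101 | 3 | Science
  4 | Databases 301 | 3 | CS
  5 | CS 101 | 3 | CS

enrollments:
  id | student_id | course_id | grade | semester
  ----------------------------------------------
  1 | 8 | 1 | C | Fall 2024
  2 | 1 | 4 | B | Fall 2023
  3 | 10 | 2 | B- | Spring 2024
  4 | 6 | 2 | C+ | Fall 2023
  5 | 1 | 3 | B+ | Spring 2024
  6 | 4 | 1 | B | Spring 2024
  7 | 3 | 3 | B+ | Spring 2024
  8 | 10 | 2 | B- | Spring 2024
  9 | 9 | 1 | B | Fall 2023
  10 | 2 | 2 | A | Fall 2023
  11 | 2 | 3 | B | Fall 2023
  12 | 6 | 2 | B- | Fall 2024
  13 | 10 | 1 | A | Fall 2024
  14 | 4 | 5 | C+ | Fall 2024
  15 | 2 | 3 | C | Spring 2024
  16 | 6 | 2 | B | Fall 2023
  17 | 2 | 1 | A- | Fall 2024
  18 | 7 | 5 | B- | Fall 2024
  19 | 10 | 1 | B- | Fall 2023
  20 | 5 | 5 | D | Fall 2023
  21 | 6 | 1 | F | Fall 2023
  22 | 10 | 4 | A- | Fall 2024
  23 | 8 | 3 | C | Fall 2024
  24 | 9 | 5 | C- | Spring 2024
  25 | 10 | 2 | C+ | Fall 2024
SELECT c.id, p.name AS student, c.grade, c.semester FROM enrollments c JOIN students p ON c.student_id = p.id

Execution result:
id | student | grade | semester
1 | Rose Miller | C | Fall 2024
2 | Alice Smith | B | Fall 2023
3 | Frank Jones | B- | Spring 2024
4 | Grace Wilson | C+ | Fall 2023
5 | Alice Smith | B+ | Spring 2024
6 | Kate Jones | B | Spring 2024
7 | Henry Wilson | B+ | Spring 2024
8 | Frank Jones | B- | Spring 2024
9 | Olivia Martinez | B | Fall 2023
10 | Bob Wilson | A | Fall 2023
11 | Bob Wilson | B | Fall 2023
12 | Grace Wilson | B- | Fall 2024
13 | Frank Jones | A | Fall 2024
14 | Kate Jones | C+ | Fall 2024
15 | Bob Wilson | C | Spring 2024
16 | Grace Wilson | B | Fall 2023
17 | Bob Wilson | A- | Fall 2024
18 | Ivy Garcia | B- | Fall 2024
19 | Frank Jones | B- | Fall 2023
20 | Mia Smith | D | Fall 2023
21 | Grace Wilson | F | Fall 2023
22 | Frank Jones | A- | Fall 2024
23 | Rose Miller | C | Fall 2024
24 | Olivia Martinez | C- | Spring 2024
25 | Frank Jones | C+ | Fall 2024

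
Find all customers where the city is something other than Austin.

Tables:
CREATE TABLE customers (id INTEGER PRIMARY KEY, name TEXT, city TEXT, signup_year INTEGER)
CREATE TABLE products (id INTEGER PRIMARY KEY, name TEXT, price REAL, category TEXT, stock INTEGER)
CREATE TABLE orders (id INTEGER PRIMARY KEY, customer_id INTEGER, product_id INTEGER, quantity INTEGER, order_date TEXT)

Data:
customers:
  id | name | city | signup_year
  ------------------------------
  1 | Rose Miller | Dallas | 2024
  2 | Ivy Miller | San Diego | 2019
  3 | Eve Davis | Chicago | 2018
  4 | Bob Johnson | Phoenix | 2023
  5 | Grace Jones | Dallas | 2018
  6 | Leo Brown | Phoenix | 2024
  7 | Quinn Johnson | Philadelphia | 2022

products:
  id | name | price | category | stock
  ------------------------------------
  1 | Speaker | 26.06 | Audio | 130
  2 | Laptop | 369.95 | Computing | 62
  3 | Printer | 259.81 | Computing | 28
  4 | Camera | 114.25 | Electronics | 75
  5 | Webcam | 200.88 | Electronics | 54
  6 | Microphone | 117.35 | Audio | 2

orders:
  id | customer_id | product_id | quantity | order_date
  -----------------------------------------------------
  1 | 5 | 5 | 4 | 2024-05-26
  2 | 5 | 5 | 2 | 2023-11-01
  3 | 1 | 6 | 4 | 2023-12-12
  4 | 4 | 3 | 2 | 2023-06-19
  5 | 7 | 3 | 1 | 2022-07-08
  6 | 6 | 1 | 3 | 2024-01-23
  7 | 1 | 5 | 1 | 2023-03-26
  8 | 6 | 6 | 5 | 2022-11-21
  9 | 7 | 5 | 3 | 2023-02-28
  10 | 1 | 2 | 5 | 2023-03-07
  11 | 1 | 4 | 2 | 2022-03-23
SELECT name, city FROM customers WHERE city <> 'Austin'

Execution result:
name | city
Rose Miller | Dallas
Ivy Miller | San Diego
Eve Davis | Chicago
Bob Johnson | Phoenix
Grace Jones | Dallas
Leo Brown | Phoenix
Quinn Johnson | Philadelphia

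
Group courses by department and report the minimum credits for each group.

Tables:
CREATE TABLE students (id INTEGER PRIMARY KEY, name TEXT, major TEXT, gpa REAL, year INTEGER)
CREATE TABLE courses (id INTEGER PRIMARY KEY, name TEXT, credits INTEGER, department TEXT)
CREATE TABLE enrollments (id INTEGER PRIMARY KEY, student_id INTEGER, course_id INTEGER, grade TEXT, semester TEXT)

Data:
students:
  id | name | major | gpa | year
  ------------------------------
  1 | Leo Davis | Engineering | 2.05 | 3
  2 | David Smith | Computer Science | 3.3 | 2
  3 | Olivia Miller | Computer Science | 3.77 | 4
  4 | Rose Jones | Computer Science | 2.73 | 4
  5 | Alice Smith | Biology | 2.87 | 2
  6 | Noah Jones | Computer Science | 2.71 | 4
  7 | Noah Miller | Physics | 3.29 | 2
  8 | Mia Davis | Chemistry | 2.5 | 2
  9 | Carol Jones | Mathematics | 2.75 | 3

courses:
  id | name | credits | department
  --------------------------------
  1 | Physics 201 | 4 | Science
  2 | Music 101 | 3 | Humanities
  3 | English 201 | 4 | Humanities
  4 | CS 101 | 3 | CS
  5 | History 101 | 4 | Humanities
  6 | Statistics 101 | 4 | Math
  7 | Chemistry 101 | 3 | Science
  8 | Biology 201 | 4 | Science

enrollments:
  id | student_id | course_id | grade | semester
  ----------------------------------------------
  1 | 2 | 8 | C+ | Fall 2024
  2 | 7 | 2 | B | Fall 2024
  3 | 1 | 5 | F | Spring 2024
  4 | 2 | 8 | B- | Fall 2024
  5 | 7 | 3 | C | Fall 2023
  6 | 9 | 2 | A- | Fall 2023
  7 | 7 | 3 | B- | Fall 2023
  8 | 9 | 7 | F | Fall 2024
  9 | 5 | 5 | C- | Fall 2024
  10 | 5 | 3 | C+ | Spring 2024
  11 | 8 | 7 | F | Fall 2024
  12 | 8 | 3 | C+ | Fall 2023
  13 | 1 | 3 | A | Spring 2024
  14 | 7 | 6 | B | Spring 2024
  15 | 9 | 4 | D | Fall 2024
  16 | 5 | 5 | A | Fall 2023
SELECT department, MIN(credits) AS min_credits FROM courses GROUP BY department

Execution result:
department | min_credits
CS | 3
Humanities | 3
Math | 4
Science | 3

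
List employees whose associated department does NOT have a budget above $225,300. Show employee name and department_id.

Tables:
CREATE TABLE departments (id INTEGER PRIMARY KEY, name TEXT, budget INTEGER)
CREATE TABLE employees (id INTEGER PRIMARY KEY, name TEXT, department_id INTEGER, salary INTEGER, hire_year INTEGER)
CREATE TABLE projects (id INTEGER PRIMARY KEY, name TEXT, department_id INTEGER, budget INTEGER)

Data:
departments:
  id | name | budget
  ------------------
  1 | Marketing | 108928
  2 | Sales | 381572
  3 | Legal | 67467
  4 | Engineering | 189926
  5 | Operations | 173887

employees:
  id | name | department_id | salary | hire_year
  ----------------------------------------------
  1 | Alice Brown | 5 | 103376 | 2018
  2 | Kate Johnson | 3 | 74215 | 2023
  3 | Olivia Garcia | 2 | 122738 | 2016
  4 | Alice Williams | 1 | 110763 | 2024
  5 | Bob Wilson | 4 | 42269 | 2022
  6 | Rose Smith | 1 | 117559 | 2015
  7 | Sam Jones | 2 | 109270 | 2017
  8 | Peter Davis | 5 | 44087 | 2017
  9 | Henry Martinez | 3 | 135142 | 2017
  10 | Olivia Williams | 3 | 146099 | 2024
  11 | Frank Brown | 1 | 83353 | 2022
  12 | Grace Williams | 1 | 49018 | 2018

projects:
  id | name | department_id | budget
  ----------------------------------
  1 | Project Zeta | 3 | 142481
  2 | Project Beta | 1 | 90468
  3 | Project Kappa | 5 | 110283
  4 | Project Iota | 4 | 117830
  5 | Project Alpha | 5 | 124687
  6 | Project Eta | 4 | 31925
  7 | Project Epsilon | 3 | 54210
SELECT name, department_id FROM employees WHERE department_id NOT IN (SELECT id FROM departments WHERE budget > 225300)

Execution result:
name | department_id
Alice Brown | 5
Kate Johnson | 3
Alice Williams | 1
Bob Wilson | 4
Rose Smith | 1
Peter Davis | 5
Henry Martinez | 3
Olivia Williams | 3
Frank Brown | 1
Grace Williams | 1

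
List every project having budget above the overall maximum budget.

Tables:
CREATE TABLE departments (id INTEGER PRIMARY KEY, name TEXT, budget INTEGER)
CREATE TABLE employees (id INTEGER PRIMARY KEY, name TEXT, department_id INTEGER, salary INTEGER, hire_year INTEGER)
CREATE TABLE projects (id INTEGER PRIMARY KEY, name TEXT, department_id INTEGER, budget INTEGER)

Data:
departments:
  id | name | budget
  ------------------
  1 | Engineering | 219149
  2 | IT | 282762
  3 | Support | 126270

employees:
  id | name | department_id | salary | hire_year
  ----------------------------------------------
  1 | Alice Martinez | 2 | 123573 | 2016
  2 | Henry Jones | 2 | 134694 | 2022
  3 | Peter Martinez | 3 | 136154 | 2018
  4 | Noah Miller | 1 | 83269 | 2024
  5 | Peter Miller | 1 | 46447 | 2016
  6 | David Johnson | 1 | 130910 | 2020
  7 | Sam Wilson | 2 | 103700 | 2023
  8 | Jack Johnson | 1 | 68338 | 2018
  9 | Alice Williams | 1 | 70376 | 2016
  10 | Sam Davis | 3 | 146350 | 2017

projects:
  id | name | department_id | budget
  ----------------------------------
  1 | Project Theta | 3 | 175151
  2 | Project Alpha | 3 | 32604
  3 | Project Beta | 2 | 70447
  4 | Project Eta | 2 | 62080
SELECT name, budget FROM projects WHERE budget > (SELECT MAX(budget) FROM projects)

Execution result:
(no rows)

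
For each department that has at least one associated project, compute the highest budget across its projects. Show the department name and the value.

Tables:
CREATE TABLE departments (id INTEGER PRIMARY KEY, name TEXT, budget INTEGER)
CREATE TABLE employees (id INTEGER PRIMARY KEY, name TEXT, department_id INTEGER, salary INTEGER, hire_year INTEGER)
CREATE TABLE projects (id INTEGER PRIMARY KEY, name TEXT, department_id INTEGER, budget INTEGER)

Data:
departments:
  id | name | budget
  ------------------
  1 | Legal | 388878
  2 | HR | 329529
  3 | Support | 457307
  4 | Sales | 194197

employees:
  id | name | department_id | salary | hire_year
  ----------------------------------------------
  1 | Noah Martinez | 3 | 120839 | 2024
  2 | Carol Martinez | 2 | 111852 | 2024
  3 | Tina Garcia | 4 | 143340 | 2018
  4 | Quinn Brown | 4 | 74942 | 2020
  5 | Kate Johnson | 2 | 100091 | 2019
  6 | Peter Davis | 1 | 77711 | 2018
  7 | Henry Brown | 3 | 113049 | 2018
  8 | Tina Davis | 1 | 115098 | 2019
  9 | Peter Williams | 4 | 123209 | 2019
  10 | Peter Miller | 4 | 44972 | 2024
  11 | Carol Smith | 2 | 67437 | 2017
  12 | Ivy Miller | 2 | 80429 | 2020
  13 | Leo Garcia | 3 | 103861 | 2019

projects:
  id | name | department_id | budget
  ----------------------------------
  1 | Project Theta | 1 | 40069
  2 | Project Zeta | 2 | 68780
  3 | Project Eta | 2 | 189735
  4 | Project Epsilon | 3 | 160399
SELECT p.name, MAX(c.budget) AS max_budget FROM projects c JOIN departments p ON c.department_id = p.id GROUP BY p.id, p.name

Execution result:
name | max_budget
Legal | 40069
HR | 189735
Support | 160399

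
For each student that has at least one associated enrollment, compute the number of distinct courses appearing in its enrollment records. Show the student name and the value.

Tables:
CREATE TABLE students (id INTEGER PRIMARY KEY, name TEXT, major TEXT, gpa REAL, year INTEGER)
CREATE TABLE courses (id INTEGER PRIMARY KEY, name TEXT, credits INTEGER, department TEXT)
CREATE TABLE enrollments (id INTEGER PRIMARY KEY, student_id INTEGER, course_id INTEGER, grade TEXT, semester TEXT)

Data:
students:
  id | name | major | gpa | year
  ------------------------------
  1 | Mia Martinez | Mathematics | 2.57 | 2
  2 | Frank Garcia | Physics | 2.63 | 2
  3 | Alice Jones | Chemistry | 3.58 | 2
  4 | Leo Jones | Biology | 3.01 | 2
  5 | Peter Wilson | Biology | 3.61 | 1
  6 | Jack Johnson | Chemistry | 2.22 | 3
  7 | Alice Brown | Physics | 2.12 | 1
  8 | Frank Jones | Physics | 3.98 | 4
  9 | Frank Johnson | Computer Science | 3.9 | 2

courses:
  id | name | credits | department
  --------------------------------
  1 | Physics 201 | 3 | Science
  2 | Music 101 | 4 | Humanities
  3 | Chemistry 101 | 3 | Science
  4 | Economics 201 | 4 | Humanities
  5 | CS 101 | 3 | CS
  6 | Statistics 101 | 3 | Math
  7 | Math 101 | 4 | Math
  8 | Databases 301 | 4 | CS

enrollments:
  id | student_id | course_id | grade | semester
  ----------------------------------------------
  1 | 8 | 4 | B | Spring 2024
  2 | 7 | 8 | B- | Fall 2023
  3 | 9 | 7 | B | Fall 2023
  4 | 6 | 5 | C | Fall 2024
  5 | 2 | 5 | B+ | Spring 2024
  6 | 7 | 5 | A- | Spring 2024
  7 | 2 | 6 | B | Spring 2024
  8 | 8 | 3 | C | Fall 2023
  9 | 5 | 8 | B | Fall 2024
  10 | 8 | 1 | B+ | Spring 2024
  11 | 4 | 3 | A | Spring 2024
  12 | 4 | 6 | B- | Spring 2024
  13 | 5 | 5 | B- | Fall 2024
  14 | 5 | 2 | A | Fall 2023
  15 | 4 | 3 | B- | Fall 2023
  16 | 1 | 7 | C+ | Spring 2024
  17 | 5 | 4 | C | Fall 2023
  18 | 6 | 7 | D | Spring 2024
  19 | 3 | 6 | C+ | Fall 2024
SELECT p.name, COUNT(DISTINCT c.course_id) AS distinct_course_count FROM enrollments c JOIN students p ON c.student_id = p.id GROUP BY p.id, p.name

Execution result:
name | distinct_course_count
Mia Martinez | 1
Frank Garcia | 2
Alice Jones | 1
Leo Jones | 2
Peter Wilson | 4
Jack Johnson | 2
Alice Brown | 2
Frank Jones | 3
Frank Johnson | 1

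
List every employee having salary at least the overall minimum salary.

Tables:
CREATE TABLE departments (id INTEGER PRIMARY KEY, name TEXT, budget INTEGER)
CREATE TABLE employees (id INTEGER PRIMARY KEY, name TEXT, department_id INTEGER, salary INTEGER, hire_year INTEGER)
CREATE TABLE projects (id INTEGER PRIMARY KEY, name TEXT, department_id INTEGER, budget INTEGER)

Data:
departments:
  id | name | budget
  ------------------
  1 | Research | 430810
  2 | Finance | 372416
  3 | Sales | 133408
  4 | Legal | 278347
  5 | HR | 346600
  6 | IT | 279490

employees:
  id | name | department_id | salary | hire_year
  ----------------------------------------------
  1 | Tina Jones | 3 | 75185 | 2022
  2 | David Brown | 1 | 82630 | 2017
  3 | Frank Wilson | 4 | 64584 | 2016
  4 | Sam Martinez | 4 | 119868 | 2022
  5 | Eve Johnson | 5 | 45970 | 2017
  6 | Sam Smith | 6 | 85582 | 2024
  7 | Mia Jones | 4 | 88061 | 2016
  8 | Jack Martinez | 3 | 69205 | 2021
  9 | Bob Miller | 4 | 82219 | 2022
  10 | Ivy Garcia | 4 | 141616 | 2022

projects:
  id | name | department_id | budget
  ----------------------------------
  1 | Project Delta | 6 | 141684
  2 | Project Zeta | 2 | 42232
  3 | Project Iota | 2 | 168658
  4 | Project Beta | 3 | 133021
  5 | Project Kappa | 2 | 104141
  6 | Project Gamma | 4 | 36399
SELECT name, salary FROM employees WHERE salary >= (SELECT MIN(salary) FROM employees)

Execution result:
name | salary
Tina Jones | 75185
David Brown | 82630
Frank Wilson | 64584
Sam Martinez | 119868
Eve Johnson | 45970
Sam Smith | 85582
Mia Jones | 88061
Jack Martinez | 69205
Bob Miller | 82219
Ivy Garcia | 141616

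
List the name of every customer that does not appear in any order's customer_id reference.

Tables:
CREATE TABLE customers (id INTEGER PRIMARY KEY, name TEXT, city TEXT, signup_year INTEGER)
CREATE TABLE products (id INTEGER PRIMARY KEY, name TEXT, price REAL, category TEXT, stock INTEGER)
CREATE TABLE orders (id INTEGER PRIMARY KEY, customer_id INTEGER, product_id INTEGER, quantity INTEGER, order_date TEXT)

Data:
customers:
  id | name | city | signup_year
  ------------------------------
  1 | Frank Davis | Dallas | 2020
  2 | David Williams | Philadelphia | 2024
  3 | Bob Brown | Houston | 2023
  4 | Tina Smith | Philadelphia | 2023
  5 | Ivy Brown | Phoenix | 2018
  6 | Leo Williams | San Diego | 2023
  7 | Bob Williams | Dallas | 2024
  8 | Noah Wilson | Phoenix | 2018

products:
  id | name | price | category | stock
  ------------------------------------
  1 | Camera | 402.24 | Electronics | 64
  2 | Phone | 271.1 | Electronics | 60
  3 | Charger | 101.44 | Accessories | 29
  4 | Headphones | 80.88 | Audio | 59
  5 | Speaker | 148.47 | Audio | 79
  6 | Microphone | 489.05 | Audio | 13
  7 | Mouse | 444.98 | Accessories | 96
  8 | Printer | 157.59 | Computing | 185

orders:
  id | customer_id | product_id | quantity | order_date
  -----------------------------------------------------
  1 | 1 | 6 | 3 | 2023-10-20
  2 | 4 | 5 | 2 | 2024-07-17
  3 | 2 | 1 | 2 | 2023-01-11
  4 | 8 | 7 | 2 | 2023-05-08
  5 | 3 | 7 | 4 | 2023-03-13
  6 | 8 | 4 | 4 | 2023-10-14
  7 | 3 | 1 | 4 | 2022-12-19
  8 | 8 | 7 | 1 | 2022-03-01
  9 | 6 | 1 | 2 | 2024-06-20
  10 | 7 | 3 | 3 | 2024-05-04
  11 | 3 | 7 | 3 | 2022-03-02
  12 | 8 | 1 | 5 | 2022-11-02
SELECT p.name FROM customers p LEFT JOIN orders c ON c.customer_id = p.id WHERE c.id IS NULL

Execution result:
Ivy Brown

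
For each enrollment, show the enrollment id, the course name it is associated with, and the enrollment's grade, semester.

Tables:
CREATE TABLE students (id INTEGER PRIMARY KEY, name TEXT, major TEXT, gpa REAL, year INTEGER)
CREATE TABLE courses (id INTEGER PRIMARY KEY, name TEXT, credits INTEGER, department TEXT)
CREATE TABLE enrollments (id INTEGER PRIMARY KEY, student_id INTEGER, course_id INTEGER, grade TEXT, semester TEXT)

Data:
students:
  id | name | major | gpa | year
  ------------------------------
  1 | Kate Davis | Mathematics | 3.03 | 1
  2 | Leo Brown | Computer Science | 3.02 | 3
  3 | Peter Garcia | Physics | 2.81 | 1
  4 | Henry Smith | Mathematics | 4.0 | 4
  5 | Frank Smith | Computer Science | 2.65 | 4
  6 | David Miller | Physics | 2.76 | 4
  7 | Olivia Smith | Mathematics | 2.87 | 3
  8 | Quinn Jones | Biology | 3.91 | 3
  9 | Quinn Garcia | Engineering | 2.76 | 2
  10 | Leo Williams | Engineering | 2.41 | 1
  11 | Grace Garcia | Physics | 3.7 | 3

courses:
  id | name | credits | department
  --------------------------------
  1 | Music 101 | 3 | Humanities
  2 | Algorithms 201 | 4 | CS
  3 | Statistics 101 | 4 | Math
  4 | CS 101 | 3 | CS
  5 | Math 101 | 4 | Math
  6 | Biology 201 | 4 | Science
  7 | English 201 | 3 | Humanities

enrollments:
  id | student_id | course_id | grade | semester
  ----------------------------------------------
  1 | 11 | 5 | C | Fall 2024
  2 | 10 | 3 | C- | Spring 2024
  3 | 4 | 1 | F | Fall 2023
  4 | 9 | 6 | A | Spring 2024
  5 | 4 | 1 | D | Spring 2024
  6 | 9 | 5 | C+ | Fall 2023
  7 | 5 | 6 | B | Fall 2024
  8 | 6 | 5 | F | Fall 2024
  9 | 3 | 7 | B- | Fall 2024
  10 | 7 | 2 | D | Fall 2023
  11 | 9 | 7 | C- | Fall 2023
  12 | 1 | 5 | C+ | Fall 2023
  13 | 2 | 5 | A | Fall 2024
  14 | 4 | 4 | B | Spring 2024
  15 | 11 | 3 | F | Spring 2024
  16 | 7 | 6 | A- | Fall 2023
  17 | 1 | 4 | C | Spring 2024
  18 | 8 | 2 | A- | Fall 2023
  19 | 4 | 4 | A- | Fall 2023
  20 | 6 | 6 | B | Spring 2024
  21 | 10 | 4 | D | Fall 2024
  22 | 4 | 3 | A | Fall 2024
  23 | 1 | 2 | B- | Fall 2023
SELECT c.id, p.name AS course, c.grade, c.semester FROM enrollments c JOIN courses p ON c.course_id = p.id

Execution result:
id | course | grade | semester
1 | Math 101 | C | Fall 2024
2 | Statistics 101 | C- | Spring 2024
3 | Music 101 | F | Fall 2023
4 | Biology 201 | A | Spring 2024
5 | Music 101 | D | Spring 2024
6 | Math 101 | C+ | Fall 2023
7 | Biology 201 | B | Fall 2024
8 | Math 101 | F | Fall 2024
9 | English 201 | B- | Fall 2024
10 | Algorithms 201 | D | Fall 2023
11 | English 201 | C- | Fall 2023
12 | Math 101 | C+ | Fall 2023
13 | Math 101 | A | Fall 2024
14 | CS 101 | B | Spring 2024
15 | Statistics 101 | F | Spring 2024
16 | Biology 201 | A- | Fall 2023
17 | CS 101 | C | Spring 2024
18 | Algorithms 201 | A- | Fall 2023
19 | CS 101 | A- | Fall 2023
20 | Biology 201 | B | Spring 2024
21 | CS 101 | D | Fall 2024
22 | Statistics 101 | A | Fall 2024
23 | Algorithms 201 | B- | Fall 2023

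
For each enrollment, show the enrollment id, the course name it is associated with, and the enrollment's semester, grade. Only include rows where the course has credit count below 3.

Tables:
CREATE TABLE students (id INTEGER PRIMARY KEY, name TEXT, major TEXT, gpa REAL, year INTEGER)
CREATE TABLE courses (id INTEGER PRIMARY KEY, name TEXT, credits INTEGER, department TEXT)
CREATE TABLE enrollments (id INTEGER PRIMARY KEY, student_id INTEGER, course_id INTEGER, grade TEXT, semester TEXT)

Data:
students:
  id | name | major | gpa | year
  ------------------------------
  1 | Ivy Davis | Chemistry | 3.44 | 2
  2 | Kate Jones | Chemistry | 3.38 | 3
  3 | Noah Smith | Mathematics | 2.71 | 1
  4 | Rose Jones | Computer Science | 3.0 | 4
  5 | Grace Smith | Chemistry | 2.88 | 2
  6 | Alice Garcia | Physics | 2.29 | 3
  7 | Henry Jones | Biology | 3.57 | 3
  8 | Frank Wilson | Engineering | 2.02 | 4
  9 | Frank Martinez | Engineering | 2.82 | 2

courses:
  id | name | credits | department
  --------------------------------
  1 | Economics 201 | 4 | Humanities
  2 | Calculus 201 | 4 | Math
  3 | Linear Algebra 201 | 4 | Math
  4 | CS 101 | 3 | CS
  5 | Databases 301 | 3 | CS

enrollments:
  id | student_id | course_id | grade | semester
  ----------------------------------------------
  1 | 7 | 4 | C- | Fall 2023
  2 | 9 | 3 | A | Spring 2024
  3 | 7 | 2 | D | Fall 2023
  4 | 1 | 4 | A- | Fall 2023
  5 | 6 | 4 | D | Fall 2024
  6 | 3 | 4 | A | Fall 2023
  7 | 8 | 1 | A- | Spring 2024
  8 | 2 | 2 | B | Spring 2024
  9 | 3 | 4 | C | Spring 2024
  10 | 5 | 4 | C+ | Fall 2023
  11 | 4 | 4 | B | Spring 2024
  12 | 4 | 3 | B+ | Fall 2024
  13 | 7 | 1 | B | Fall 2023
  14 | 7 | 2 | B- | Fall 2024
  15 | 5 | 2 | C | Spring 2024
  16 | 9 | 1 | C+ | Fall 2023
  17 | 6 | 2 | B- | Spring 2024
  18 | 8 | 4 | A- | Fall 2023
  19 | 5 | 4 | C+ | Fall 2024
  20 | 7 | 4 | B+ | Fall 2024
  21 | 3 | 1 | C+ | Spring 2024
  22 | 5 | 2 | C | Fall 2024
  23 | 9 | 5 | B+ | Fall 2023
SELECT c.id, p.name AS course, c.semester, c.grade FROM enrollments c JOIN courses p ON c.course_id = p.id WHERE p.credits < 3

Execution result:
(no rows)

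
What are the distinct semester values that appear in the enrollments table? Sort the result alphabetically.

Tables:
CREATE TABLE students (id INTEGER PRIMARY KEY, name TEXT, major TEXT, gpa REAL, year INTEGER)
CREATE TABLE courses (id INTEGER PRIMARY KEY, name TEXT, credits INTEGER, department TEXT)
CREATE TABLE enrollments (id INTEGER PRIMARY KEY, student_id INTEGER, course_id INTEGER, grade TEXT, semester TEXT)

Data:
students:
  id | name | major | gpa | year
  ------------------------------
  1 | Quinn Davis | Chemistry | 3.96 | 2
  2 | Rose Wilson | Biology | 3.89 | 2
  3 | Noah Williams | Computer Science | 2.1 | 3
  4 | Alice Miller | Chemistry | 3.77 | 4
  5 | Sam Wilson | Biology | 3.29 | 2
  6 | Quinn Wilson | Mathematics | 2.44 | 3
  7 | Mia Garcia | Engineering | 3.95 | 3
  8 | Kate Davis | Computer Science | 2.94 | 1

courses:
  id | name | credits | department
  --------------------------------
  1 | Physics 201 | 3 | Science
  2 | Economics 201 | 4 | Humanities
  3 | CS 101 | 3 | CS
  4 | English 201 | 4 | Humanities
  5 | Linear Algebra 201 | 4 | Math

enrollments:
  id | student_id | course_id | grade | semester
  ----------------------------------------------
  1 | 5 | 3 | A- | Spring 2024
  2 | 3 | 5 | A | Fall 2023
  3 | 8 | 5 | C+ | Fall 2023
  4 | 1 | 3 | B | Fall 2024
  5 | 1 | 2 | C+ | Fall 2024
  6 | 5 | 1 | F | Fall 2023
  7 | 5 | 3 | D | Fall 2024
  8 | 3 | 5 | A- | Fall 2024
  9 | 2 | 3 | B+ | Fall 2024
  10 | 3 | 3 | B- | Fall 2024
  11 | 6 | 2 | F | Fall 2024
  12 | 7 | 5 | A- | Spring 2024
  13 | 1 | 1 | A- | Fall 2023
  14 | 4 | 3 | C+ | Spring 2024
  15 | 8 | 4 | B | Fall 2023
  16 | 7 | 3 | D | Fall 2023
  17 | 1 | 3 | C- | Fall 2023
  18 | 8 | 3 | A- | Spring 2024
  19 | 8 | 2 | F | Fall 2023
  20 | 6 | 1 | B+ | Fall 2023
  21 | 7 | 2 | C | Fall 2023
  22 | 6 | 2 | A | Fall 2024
SELECT DISTINCT semester FROM enrollments ORDER BY semester

Execution result:
semester
Fall 2023
Fall 2024
Spring 2024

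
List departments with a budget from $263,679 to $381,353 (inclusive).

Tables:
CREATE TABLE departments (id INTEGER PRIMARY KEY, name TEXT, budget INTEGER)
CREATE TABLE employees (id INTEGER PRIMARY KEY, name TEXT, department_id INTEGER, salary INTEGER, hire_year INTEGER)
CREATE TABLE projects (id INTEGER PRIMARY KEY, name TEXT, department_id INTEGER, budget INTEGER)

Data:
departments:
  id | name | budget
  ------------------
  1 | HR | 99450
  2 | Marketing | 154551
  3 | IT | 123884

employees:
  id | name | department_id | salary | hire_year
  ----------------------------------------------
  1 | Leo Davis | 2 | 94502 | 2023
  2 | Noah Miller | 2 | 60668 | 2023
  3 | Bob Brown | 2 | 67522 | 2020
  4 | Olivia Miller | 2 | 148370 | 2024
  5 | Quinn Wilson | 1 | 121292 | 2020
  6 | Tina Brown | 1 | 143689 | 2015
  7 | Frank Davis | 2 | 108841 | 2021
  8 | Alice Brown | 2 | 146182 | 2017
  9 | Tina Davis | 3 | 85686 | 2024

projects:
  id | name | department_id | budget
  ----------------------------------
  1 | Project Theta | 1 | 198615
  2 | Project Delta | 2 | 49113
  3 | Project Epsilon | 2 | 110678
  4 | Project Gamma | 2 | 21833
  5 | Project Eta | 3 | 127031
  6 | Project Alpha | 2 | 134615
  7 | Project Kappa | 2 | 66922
SELECT name, budget FROM departments WHERE budget BETWEEN 263679 AND 381353

Execution result:
(no rows)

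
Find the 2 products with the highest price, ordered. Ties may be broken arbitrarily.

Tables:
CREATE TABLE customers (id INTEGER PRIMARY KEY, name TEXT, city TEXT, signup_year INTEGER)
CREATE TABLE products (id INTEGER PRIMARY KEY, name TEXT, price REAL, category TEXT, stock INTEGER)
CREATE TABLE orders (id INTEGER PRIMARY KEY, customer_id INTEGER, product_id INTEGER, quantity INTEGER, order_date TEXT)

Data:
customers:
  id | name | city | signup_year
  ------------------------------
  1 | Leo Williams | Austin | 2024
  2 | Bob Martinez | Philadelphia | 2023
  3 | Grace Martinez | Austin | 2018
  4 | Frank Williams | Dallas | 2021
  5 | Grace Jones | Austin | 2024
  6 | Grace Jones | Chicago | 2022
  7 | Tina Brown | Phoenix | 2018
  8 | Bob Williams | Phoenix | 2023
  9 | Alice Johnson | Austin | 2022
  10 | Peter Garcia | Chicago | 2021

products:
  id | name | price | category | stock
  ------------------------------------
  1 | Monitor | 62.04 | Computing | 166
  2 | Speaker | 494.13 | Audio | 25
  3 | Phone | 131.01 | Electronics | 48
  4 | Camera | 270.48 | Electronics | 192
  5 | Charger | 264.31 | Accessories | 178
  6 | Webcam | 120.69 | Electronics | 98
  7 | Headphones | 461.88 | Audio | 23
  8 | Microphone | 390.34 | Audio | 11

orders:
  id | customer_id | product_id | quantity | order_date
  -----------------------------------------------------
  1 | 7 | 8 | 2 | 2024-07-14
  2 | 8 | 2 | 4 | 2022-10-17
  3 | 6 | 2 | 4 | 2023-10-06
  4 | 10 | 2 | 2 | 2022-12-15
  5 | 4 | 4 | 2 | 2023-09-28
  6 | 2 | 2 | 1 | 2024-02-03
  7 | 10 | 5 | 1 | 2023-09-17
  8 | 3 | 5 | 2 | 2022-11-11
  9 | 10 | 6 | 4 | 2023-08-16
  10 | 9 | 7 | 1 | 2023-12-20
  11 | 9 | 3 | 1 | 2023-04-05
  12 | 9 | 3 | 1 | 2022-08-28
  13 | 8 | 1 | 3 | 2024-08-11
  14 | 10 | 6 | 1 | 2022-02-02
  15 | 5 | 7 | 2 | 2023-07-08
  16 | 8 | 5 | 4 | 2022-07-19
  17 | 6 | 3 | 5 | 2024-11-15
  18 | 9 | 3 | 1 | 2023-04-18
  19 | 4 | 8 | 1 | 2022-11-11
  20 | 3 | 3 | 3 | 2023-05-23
SELECT name, price FROM products ORDER BY price DESC LIMIT 2

Execution result:
name | price
Speaker | 494.13
Headphones | 461.88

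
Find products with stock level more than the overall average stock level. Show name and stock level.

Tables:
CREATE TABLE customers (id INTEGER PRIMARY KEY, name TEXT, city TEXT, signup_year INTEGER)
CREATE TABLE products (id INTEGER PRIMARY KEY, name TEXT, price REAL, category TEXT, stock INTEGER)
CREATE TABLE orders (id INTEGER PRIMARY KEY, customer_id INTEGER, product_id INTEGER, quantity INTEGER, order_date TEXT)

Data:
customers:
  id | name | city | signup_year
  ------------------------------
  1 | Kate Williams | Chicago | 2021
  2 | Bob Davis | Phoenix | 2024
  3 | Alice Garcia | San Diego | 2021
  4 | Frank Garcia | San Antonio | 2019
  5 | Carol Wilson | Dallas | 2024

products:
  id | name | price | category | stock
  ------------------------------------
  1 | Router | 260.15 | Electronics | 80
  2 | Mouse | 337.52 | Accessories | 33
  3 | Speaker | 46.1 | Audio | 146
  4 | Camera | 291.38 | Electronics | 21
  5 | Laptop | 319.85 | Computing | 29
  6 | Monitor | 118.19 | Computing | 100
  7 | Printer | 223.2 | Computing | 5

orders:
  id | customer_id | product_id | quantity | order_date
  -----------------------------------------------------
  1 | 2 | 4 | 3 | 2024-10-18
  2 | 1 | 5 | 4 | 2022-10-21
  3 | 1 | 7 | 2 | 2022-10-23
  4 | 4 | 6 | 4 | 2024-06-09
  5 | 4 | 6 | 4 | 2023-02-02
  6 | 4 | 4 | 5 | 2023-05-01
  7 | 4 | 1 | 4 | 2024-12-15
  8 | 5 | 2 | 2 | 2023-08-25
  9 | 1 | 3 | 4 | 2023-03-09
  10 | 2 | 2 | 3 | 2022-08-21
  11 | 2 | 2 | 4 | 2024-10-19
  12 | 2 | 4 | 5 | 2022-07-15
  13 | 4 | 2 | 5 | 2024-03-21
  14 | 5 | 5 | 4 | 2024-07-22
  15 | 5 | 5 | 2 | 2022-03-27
SELECT name, stock FROM products WHERE stock > (SELECT AVG(stock) FROM products)

Execution result:
name | stock
Router | 80
Speaker | 146
Monitor | 100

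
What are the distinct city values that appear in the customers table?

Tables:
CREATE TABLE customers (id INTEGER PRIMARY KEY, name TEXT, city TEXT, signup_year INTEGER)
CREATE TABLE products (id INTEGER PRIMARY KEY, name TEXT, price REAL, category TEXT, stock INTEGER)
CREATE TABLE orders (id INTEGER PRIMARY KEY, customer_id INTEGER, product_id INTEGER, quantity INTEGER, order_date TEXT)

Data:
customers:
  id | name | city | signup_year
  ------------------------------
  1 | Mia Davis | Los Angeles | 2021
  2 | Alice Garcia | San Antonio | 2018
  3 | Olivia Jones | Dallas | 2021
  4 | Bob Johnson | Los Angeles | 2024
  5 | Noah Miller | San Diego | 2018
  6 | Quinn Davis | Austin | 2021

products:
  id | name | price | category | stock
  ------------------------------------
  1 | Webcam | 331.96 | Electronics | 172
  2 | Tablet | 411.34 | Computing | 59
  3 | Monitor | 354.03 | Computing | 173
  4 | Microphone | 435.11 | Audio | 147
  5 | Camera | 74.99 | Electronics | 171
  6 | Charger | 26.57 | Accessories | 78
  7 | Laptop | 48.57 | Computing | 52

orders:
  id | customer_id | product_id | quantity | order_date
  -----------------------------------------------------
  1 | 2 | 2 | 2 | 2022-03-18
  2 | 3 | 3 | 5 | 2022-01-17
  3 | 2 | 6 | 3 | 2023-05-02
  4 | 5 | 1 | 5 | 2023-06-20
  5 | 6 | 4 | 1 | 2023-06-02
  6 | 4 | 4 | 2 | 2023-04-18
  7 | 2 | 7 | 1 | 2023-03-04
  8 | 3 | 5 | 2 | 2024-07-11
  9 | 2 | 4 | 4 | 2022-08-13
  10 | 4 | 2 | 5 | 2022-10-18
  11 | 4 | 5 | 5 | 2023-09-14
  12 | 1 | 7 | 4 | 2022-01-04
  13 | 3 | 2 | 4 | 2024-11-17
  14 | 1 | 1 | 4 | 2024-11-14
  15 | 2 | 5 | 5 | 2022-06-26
SELECT DISTINCT city FROM customers

Execution result:
city
Los Angeles
San Antonio
Dallas
San Diego
Austin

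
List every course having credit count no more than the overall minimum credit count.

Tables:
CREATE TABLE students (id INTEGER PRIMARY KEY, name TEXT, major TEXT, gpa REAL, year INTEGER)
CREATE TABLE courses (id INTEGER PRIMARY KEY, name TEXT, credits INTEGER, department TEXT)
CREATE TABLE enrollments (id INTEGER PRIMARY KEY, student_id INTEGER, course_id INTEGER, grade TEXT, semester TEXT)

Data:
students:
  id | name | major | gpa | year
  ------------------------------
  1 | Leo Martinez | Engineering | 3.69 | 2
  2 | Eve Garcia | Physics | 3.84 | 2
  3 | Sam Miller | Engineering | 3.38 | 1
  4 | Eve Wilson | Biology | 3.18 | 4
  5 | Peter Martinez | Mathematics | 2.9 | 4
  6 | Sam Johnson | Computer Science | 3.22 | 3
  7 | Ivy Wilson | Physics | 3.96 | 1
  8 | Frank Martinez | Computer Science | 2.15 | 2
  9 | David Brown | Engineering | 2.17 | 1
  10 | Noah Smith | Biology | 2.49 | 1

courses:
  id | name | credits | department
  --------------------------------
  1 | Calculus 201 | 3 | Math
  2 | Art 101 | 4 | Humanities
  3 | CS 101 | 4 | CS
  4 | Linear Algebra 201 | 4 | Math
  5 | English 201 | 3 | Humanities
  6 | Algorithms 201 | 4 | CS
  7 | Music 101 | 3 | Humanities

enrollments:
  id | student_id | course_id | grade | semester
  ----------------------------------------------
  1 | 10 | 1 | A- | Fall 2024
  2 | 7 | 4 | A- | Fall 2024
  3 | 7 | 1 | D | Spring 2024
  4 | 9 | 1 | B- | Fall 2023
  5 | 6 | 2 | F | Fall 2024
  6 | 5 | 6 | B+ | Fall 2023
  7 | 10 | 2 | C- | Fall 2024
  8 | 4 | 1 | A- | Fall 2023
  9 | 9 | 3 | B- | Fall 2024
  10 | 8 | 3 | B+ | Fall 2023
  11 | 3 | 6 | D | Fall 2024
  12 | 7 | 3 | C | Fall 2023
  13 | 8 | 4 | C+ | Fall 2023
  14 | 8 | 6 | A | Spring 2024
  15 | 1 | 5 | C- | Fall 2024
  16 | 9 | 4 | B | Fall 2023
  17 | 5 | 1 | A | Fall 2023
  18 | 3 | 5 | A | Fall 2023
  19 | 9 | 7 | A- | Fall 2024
SELECT name, credits FROM courses WHERE credits <= (SELECT MIN(credits) FROM courses)

Execution result:
name | credits
Calculus 201 | 3
English 201 | 3
Music 101 | 3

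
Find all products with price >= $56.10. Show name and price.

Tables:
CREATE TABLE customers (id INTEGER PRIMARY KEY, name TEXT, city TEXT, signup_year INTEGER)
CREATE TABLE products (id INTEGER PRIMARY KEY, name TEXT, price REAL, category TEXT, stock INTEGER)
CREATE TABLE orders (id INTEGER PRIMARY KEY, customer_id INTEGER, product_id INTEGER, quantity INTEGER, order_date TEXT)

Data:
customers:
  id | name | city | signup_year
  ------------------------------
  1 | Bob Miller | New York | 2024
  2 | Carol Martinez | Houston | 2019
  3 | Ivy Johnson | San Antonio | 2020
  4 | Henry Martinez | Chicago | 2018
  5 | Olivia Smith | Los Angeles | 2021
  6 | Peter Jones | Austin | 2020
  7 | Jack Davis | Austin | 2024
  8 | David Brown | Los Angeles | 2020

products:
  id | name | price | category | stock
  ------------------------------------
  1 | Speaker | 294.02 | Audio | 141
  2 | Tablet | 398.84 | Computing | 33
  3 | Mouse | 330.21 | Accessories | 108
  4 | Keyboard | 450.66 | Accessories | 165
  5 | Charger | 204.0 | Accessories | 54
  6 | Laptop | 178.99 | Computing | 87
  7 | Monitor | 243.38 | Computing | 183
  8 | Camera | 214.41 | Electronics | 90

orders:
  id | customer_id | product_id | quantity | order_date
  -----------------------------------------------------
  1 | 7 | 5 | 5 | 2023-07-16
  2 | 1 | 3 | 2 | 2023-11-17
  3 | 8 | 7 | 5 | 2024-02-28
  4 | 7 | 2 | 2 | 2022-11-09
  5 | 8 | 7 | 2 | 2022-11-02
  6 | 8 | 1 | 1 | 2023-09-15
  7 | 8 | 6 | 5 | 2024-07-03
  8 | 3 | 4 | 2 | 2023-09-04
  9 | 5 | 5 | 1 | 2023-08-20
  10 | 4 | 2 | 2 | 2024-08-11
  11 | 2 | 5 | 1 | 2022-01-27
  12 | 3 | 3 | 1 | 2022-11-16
SELECT name, price FROM products WHERE price >= 56.1

Execution result:
name | price
Speaker | 294.02
Tablet | 398.84
Mouse | 330.21
Keyboard | 450.66
Charger | 204.00
Laptop | 178.99
Monitor | 243.38
Camera | 214.41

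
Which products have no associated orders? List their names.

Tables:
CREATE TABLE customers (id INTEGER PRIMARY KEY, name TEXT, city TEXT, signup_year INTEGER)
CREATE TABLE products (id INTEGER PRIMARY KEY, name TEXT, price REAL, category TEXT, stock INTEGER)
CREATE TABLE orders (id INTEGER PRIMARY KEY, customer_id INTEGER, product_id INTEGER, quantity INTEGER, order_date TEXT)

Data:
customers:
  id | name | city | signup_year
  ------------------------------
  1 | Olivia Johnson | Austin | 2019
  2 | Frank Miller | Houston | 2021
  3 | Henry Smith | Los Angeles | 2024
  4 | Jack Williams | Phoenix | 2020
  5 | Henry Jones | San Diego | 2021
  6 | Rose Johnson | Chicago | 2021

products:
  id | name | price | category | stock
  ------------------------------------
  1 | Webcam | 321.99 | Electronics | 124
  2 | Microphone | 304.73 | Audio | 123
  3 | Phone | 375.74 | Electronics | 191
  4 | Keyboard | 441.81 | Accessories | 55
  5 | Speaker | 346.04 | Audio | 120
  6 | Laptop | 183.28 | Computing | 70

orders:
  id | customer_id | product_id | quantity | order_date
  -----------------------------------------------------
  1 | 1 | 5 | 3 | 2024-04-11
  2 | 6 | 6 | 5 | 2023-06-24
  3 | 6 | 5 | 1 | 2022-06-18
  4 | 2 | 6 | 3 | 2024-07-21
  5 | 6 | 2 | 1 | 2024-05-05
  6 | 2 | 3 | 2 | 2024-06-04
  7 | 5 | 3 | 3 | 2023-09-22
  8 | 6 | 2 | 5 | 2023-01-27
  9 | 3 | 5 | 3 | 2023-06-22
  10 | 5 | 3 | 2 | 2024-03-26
SELECT p.name FROM products p LEFT JOIN orders c ON c.product_id = p.id WHERE c.id IS NULL

Execution result:
name
Webcam
Keyboard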